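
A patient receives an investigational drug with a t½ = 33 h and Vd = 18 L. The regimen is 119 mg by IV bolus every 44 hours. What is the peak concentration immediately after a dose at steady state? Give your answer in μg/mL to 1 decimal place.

11.0 μg/mL

τ/t½ = 44/33 ≈ 1.3333, so fraction remaining f = (1/2)^(44/33) ≈ 0.3969.
At steady state, accumulation factor R = 1/(1 − e^(−kτ)) ≈ 1.6581.
Single-dose peak C₀ = D/Vd = 119/18 ≈ 6.611 μg/mL.
Steady-state peak Cmax,ss = C₀·R ≈ 6.611 × 1.6581 ≈ 10.962 μg/mL.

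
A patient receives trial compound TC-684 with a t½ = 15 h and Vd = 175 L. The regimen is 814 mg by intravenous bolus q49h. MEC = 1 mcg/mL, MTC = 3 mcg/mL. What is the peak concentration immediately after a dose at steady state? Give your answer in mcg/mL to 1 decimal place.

5.2 mcg/mL

Over one 49-h interval, 49/15 ≈ 3.2667 half-lives elapse, leaving f ≈ 0.1039 of each dose.
Accumulation ratio R = 1/(1 − f) ≈ 1/0.8961 ≈ 1.1159.
Each bolus raises the concentration by D/Vd = 814/175 ≈ 4.651 mcg/mL.
Steady-state peak Cmax,ss = C₀·R ≈ 4.651 × 1.1159 ≈ 5.190 mcg/mL.
Peak 5.2 mcg/mL vs MTC 3 mcg/mL: exceeds toxic threshold.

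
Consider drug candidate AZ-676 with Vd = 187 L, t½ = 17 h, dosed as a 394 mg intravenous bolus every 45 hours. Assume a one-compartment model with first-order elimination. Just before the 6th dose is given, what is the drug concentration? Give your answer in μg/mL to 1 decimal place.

0.4 μg/mL

f = (1/2)^(τ/t½) = (1/2)^(45/17) ≈ 0.1596.
C₀ = D/Vd = 394/187 ≈ 2.107 μg/mL.
Before the 6th dose, 5 doses have been given. Superposition: Cmin = C₀·(f + f² + … + f^5).
≈ 2.107 × (0.1596 + 0.0255 + 0.0041 + 0.0006 + 0.0001) ≈ 2.107 × 0.1899 ≈ 0.400 μg/mL.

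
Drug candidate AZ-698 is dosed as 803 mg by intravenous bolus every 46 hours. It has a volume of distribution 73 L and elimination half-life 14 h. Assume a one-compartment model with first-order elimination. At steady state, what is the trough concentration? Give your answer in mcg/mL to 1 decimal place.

k = ln2/t½ = ln2/14 ≈ 0.049511 h⁻¹; fraction remaining f = e^(−kτ) = e^(−0.049511×46) ≈ 0.1025.
Accumulation ratio R = 1/(1 − f) ≈ 1/0.8975 ≈ 1.1142.
Each bolus raises the concentration by D/Vd = 803/73 ≈ 11.000 mcg/mL.
Cmax,ss = C₀/(1 − f) ≈ 11.000/0.8975 ≈ 12.256 mcg/mL.
One interval later, Cmin,ss = Cmax,ss·e^(−kτ) ≈ 12.256 × 0.1025 ≈ 1.256 mcg/mL.

1.3 mcg/mL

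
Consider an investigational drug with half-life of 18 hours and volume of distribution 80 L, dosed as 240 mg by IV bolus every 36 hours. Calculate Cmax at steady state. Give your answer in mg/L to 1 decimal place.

4.0 mg/L

The dosing interval is 2 half-lives, so f = 2^(−2) = 0.25.
At steady state, R = 1/(1 − 0.25) = 4/3.
Single-dose peak C₀ = D/Vd = 240/80 = 3 mg/L.
Steady-state peak Cmax,ss = C₀·R = 3 × 4/3 ≈ 4.000 mg/L.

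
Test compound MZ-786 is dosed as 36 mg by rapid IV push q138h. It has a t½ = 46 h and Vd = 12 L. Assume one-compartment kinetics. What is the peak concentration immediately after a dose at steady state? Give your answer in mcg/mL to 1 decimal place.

3.4 mcg/mL

τ = 138 h = 3 half-lives, so f = (1/2)^3 = 0.125.
At steady state, R = 1/(1 − 0.125) = 8/7.
Single-dose peak C₀ = D/Vd = 36/12 = 3 mcg/mL.
Steady-state peak Cmax,ss = C₀·R = 3 × 8/7 ≈ 3.429 mcg/mL.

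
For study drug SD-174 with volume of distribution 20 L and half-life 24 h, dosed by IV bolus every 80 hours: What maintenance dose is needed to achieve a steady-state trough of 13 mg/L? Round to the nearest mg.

2361 mg

τ/t½ = 80/24 ≈ 3.3333, so f = (1/2)^(80/24) ≈ 0.099213.
Cmin,ss = (D/Vd)·f/(1−f), so D = Cmin,ss·Vd·(1−f)/f.
D = 13 × 20 × (1−f)/f ≈ 13 × 20 × 9.07932 ≈ 2360.62 mg.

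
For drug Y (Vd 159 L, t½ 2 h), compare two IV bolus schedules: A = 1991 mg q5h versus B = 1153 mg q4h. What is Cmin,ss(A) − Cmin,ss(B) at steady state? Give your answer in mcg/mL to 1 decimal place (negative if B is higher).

Regimen A: f = (1/2)^(5/2) ≈ 0.1768; Cmin,ss = (1991/159)·f/(1−f) ≈ 2.689 mcg/mL.
Regimen B: f = (1/2)^(4/2) ≈ 0.2500; Cmin,ss = (1153/159)·f/(1−f) ≈ 2.417 mcg/mL.
Difference ≈ 2.689 − 2.417 ≈ 0.272 mcg/mL.

0.3 mcg/mL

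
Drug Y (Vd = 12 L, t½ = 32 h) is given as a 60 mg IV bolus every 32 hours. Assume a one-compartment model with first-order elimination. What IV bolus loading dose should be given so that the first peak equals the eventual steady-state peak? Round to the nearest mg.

120 mg

f = (1/2)^(32/32) ≈ 0.500000; accumulation ratio R = 1/(1−f) ≈ 2.00000.
Loading dose to hit Cmax,ss on first dose: D_load = D_maint·R ≈ 60 × 2.00000 ≈ 120.00 mg.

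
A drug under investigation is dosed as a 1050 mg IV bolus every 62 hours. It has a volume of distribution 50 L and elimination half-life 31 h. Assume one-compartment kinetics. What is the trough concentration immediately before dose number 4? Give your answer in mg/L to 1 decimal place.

f = (1/2)^(τ/t½) = (1/2)^(62/31) ≈ 0.2500.
C₀ = D/Vd = 1050/50 ≈ 21.000 mg/L.
Before the 4th dose, 3 doses have been given. Superposition: Cmin = C₀·(f + f² + … + f^3).
≈ 21.000 × (0.2500 + 0.0625 + 0.0156) ≈ 21.000 × 0.3281 ≈ 6.890 mg/L.

6.9 mg/L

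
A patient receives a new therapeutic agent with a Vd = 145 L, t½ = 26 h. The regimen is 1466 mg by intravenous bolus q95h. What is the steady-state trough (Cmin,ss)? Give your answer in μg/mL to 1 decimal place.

0.9 μg/mL

τ/t½ = 95/26 ≈ 3.6538, so fraction remaining f = (1/2)^(95/26) ≈ 0.0794.
At steady state, accumulation factor R = 1/(1 − e^(−kτ)) ≈ 1.0862.
Single-dose peak C₀ = D/Vd = 1466/145 ≈ 10.110 μg/mL.
Steady-state peak Cmax,ss = C₀·R ≈ 10.110 × 1.0862 ≈ 10.981 μg/mL.
One interval later, Cmin,ss = Cmax,ss·e^(−kτ) ≈ 10.981 × 0.0794 ≈ 0.872 μg/mL.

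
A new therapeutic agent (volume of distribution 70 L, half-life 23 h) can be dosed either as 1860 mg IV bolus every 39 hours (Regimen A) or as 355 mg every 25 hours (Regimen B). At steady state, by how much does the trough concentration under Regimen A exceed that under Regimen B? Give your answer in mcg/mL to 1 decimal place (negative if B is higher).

7.4 mcg/mL

Regimen A: f = (1/2)^(39/23) ≈ 0.3087; Cmin,ss = (1860/70)·f/(1−f) ≈ 11.865 mcg/mL.
Regimen B: f = (1/2)^(25/23) ≈ 0.4708; Cmin,ss = (355/70)·f/(1−f) ≈ 4.512 mcg/mL.
Difference ≈ 11.865 − 4.512 ≈ 7.353 mcg/mL.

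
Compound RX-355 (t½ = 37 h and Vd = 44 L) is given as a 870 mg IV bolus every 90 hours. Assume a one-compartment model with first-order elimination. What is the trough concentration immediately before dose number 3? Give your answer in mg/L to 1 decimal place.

4.3 mg/L

f = (1/2)^(τ/t½) = (1/2)^(90/37) ≈ 0.1853.
C₀ = D/Vd = 870/44 ≈ 19.773 mg/L.
Before the 3rd dose, 2 doses have been given. Superposition: Cmin = C₀·(f + f²).
≈ 19.773 × (0.1853 + 0.0343) ≈ 19.773 × 0.2196 ≈ 4.342 mg/L.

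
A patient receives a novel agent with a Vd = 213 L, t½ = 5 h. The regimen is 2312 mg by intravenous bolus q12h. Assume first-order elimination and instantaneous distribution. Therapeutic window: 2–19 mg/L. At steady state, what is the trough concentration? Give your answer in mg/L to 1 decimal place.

2.5 mg/L

k = ln2/t½ = ln2/5 ≈ 0.138629 h⁻¹; fraction remaining f = e^(−kτ) = e^(−0.138629×12) ≈ 0.1895.
Accumulation ratio R = 1/(1 − f) ≈ 1/0.8105 ≈ 1.2338.
Each bolus raises the concentration by D/Vd = 2312/213 ≈ 10.854 mg/L.
Cmax,ss = C₀/(1 − f) ≈ 10.854/0.8105 ≈ 13.392 mg/L.
Steady-state trough Cmin,ss = Cmax,ss·f ≈ 13.392 × 0.1895 ≈ 2.538 mg/L.
Trough 2.5 mg/L vs MEC 2 mg/L: adequate.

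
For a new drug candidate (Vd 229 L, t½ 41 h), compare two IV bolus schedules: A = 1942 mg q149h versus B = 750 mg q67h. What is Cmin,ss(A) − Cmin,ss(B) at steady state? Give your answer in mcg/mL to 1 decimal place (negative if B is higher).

-0.8 mcg/mL

Regimen A: f = (1/2)^(149/41) ≈ 0.0805; Cmin,ss = (1942/229)·f/(1−f) ≈ 0.742 mcg/mL.
Regimen B: f = (1/2)^(67/41) ≈ 0.3222; Cmin,ss = (750/229)·f/(1−f) ≈ 1.557 mcg/mL.
Difference ≈ 0.742 − 1.557 ≈ -0.815 mcg/mL.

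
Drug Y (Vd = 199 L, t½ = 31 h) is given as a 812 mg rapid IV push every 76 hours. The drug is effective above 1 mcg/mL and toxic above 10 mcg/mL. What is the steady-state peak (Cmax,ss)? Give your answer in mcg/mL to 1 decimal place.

Over one 76-h interval, 76/31 ≈ 2.4516 half-lives elapse, leaving f ≈ 0.1828 of each dose.
Accumulation ratio R = 1/(1 − f) ≈ 1/0.8172 ≈ 1.2237.
Single-dose peak C₀ = D/Vd = 812/199 ≈ 4.080 mcg/mL.
Steady-state peak Cmax,ss = C₀·R ≈ 4.080 × 1.2237 ≈ 4.993 mcg/mL.
Peak 5.0 mcg/mL vs MTC 10 mcg/mL: below toxic threshold.

5.0 mcg/mL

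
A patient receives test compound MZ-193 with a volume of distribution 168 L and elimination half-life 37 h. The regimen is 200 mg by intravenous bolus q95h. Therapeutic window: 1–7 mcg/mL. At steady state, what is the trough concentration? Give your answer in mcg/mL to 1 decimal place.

Over one 95-h interval, 95/37 ≈ 2.5676 half-lives elapse, leaving f ≈ 0.1687 of each dose.
Accumulation ratio R = 1/(1 − f) ≈ 1/0.8313 ≈ 1.2029.
Each bolus raises the concentration by D/Vd = 200/168 ≈ 1.190 mcg/mL.
Steady-state peak Cmax,ss = C₀·R ≈ 1.190 × 1.2029 ≈ 1.431 mcg/mL.
One interval later, Cmin,ss = Cmax,ss·e^(−kτ) ≈ 1.431 × 0.1687 ≈ 0.241 mcg/mL.
Trough 0.2 mcg/mL vs MEC 1 mcg/mL: subtherapeutic.

0.2 mcg/mL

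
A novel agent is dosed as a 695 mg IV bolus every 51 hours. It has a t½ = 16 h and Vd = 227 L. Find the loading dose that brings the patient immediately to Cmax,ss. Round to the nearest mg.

781 mg

f = (1/2)^(51/16) ≈ 0.109766; accumulation ratio R = 1/(1−f) ≈ 1.12330.
Loading dose to hit Cmax,ss on first dose: D_load = D_maint·R ≈ 695 × 1.12330 ≈ 780.69 mg.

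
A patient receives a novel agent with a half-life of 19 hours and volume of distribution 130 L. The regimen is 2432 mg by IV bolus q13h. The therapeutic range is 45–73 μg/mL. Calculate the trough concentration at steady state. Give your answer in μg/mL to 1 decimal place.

30.8 μg/mL

τ/t½ = 13/19 ≈ 0.68421, so fraction remaining f = (1/2)^(13/19) ≈ 0.6223.
Single-dose peak C₀ = D/Vd = 2432/130 ≈ 18.708 μg/mL.
Steady-state trough Cmin,ss = C₀·f/(1−f) ≈ 18.708 × 0.6223/0.3777 ≈ 30.823 μg/mL.
Trough 30.8 μg/mL vs MEC 45 μg/mL: subtherapeutic.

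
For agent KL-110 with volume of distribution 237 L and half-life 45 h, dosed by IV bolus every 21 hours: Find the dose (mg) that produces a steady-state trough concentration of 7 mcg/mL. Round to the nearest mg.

634 mg

τ/t½ = 21/45 ≈ 0.46667, so f = (1/2)^(21/45) ≈ 0.723635.
Cmin,ss = (D/Vd)·f/(1−f), so D = Cmin,ss·Vd·(1−f)/f.
D = 7 × 237 × (1−f)/f ≈ 7 × 237 × 0.38191 ≈ 633.59 mg.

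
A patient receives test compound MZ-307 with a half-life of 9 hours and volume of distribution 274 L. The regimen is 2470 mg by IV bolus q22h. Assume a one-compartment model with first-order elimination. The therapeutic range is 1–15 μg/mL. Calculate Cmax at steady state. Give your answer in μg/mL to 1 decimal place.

11.0 μg/mL

τ/t½ = 22/9 ≈ 2.4444, so fraction remaining f = (1/2)^(22/9) ≈ 0.1837.
At steady state, accumulation factor R = 1/(1 − e^(−kτ)) ≈ 1.2250.
Single-dose peak C₀ = D/Vd = 2470/274 ≈ 9.015 μg/mL.
Steady-state peak Cmax,ss = C₀·R ≈ 9.015 × 1.2250 ≈ 11.043 μg/mL.
Peak 11.0 μg/mL vs MTC 15 μg/mL: below toxic threshold.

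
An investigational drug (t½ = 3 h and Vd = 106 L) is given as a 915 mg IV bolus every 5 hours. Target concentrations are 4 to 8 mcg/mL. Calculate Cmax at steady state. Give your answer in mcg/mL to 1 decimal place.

Over one 5-h interval, 5/3 ≈ 1.6667 half-lives elapse, leaving f ≈ 0.3150 of each dose.
At steady state, accumulation factor R = 1/(1 − e^(−kτ)) ≈ 1.4599.
Single-dose peak C₀ = D/Vd = 915/106 ≈ 8.632 mcg/mL.
Steady-state peak Cmax,ss = C₀·R ≈ 8.632 × 1.4599 ≈ 12.602 mcg/mL.
Peak 12.6 mcg/mL vs MTC 8 mcg/mL: exceeds toxic threshold.

12.6 mcg/mL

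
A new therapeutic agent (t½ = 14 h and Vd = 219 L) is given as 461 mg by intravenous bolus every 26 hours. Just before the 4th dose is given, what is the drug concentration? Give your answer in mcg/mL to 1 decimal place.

0.8 mcg/mL

f = (1/2)^(τ/t½) = (1/2)^(26/14) ≈ 0.2760.
C₀ = D/Vd = 461/219 ≈ 2.105 mcg/mL.
Before the 4th dose, 3 doses have been given. Superposition: Cmin = C₀·(f + f² + … + f^3).
≈ 2.105 × (0.2760 + 0.0762 + 0.0210) ≈ 2.105 × 0.3732 ≈ 0.786 mcg/mL.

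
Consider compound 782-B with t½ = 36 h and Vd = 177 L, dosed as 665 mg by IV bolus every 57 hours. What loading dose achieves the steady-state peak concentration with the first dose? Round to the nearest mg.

998 mg

f = (1/2)^(57/36) ≈ 0.333710; accumulation ratio R = 1/(1−f) ≈ 1.50085.
Loading dose to hit Cmax,ss on first dose: D_load = D_maint·R ≈ 665 × 1.50085 ≈ 998.07 mg.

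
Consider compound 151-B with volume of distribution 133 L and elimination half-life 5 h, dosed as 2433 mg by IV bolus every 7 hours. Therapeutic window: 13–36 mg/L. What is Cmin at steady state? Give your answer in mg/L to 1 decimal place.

τ/t½ = 7/5 ≈ 1.4, so fraction remaining f = (1/2)^(7/5) ≈ 0.3789.
Each bolus raises the concentration by D/Vd = 2433/133 ≈ 18.293 mg/L.
Steady-state trough Cmin,ss = C₀·f/(1−f) ≈ 18.293 × 0.3789/0.6211 ≈ 11.160 mg/L.
Trough 11.2 mg/L vs MEC 13 mg/L: subtherapeutic.

11.2 mg/L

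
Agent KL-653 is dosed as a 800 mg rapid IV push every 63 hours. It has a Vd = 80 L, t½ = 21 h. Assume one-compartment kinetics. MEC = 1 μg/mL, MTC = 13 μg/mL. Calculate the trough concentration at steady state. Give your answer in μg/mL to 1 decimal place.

τ = 63 h = 3 half-lives, so f = (1/2)^3 = 0.125.
Accumulation ratio R = 1/(1 − f) = 1/0.875 = 8/7.
Single-dose peak C₀ = D/Vd = 800/80 = 10 μg/mL.
Steady-state peak Cmax,ss = C₀·R = 10 × 8/7 ≈ 11.429 μg/mL.
Steady-state trough Cmin,ss = Cmax,ss·f ≈ 11.429 × 0.125 ≈ 1.429 μg/mL.
Trough 1.4 μg/mL vs MEC 1 μg/mL: adequate.

1.4 μg/mL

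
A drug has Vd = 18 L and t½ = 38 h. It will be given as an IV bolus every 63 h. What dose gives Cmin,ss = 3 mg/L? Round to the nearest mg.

116 mg

τ/t½ = 63/38 ≈ 1.6579, so f = (1/2)^(63/38) ≈ 0.316901.
Cmin,ss = (D/Vd)·f/(1−f), so D = Cmin,ss·Vd·(1−f)/f.
D = 3 × 18 × (1−f)/f ≈ 3 × 18 × 2.15556 ≈ 116.40 mg.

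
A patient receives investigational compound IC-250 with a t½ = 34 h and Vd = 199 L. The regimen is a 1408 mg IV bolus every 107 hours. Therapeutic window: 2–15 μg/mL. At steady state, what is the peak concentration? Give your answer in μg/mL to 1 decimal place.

τ/t½ = 107/34 ≈ 3.1471, so fraction remaining f = (1/2)^(107/34) ≈ 0.1129.
At steady state, accumulation factor R = 1/(1 − e^(−kτ)) ≈ 1.1273.
Single-dose peak C₀ = D/Vd = 1408/199 ≈ 7.075 μg/mL.
Steady-state peak Cmax,ss = C₀·R ≈ 7.075 × 1.1273 ≈ 7.976 μg/mL.
Peak 8.0 μg/mL vs MTC 15 μg/mL: below toxic threshold.

8.0 μg/mL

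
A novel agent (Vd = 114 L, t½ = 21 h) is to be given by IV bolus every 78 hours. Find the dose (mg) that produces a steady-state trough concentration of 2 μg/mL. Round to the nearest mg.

2765 mg

τ/t½ = 78/21 ≈ 3.7143, so f = (1/2)^(78/21) ≈ 0.076188.
Cmin,ss = (D/Vd)·f/(1−f), so D = Cmin,ss·Vd·(1−f)/f.
D = 2 × 114 × (1−f)/f ≈ 2 × 114 × 12.12543 ≈ 2764.60 mg.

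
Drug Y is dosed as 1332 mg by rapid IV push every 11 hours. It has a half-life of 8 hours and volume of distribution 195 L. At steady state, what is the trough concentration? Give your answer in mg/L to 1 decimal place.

Over one 11-h interval, 11/8 ≈ 1.375 half-lives elapse, leaving f ≈ 0.3856 of each dose.
Single-dose peak C₀ = D/Vd = 1332/195 ≈ 6.831 mg/L.
Steady-state trough Cmin,ss = C₀·f/(1−f) ≈ 6.831 × 0.3856/0.6144 ≈ 4.287 mg/L.

4.3 mg/L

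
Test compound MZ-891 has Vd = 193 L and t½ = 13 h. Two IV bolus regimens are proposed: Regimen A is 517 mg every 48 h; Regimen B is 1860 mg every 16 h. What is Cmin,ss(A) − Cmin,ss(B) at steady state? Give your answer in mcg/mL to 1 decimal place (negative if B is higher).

-6.9 mcg/mL

Regimen A: f = (1/2)^(48/13) ≈ 0.0774; Cmin,ss = (517/193)·f/(1−f) ≈ 0.225 mcg/mL.
Regimen B: f = (1/2)^(16/13) ≈ 0.4261; Cmin,ss = (1860/193)·f/(1−f) ≈ 7.155 mcg/mL.
Difference ≈ 0.225 − 7.155 ≈ -6.930 mcg/mL.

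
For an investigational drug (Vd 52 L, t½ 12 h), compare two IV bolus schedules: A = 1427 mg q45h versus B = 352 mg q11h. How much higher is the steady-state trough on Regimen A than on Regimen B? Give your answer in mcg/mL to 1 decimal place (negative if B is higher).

Regimen A: f = (1/2)^(45/12) ≈ 0.0743; Cmin,ss = (1427/52)·f/(1−f) ≈ 2.203 mcg/mL.
Regimen B: f = (1/2)^(11/12) ≈ 0.5297; Cmin,ss = (352/52)·f/(1−f) ≈ 7.624 mcg/mL.
Difference ≈ 2.203 − 7.624 ≈ -5.421 mcg/mL.

-5.4 mcg/mL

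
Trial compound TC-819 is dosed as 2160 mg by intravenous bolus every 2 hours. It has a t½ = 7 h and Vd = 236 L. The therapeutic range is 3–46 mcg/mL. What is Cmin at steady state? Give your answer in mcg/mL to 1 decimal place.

k = ln2/t½ = ln2/7 ≈ 0.099021 h⁻¹; fraction remaining f = e^(−kτ) = e^(−0.099021×2) ≈ 0.8203.
Single-dose peak C₀ = D/Vd = 2160/236 ≈ 9.153 mcg/mL.
Steady-state trough Cmin,ss = C₀·f/(1−f) ≈ 9.153 × 0.8203/0.1797 ≈ 41.782 mcg/mL.
Trough 41.8 mcg/mL vs MEC 3 mcg/mL: adequate.

41.8 mcg/mL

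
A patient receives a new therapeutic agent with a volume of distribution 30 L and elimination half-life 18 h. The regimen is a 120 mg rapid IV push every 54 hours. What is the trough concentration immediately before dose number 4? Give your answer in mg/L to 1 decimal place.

0.6 mg/L

f = (1/2)^(τ/t½) = (1/2)^(54/18) ≈ 0.1250.
C₀ = D/Vd = 120/30 ≈ 4.000 mg/L.
Before the 4th dose, 3 doses have been given. Superposition: Cmin = C₀·(f + f² + … + f^3).
≈ 4.000 × (0.1250 + 0.0156 + 0.0020) ≈ 4.000 × 0.1426 ≈ 0.570 mg/L.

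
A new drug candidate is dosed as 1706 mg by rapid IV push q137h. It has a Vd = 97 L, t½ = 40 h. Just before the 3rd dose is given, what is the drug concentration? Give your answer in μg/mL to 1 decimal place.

f = (1/2)^(τ/t½) = (1/2)^(137/40) ≈ 0.0931.
C₀ = D/Vd = 1706/97 ≈ 17.588 μg/mL.
Before the 3rd dose, 2 doses have been given. Superposition: Cmin = C₀·(f + f²).
≈ 17.588 × (0.0931 + 0.0087) ≈ 17.588 × 0.1018 ≈ 1.790 μg/mL.

1.8 μg/mL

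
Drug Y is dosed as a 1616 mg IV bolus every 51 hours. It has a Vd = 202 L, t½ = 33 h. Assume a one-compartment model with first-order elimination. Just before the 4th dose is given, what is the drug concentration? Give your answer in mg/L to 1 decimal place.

f = (1/2)^(τ/t½) = (1/2)^(51/33) ≈ 0.3426.
C₀ = D/Vd = 1616/202 ≈ 8.000 mg/L.
Before the 4th dose, 3 doses have been given. Superposition: Cmin = C₀·(f + f² + … + f^3).
≈ 8.000 × (0.3426 + 0.1174 + 0.0402) ≈ 8.000 × 0.5002 ≈ 4.002 mg/L.

4.0 mg/L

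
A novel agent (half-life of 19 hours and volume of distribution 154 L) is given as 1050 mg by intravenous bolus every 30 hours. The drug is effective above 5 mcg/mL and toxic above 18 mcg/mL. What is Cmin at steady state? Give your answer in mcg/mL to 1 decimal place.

k = ln2/t½ = ln2/19 ≈ 0.036481 h⁻¹; fraction remaining f = e^(−kτ) = e^(−0.036481×30) ≈ 0.3347.
Each bolus raises the concentration by D/Vd = 1050/154 ≈ 6.818 mcg/mL.
Steady-state trough Cmin,ss = C₀·f/(1−f) ≈ 6.818 × 0.3347/0.6653 ≈ 3.430 mcg/mL.
Trough 3.4 mcg/mL vs MEC 5 mcg/mL: subtherapeutic.

3.4 mcg/mL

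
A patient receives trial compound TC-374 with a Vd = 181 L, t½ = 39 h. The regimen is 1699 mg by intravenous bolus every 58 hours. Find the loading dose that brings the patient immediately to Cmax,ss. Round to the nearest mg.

f = (1/2)^(58/39) ≈ 0.356709; accumulation ratio R = 1/(1−f) ≈ 1.55451.
Loading dose to hit Cmax,ss on first dose: D_load = D_maint·R ≈ 1699 × 1.55451 ≈ 2641.11 mg.

2641 mg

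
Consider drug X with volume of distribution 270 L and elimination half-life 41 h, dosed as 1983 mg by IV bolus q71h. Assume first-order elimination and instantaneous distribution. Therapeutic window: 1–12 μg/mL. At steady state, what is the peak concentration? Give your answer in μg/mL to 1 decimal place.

10.5 μg/mL

Over one 71-h interval, 71/41 ≈ 1.7317 half-lives elapse, leaving f ≈ 0.3011 of each dose.
At steady state, accumulation factor R = 1/(1 − e^(−kτ)) ≈ 1.4308.
Single-dose peak C₀ = D/Vd = 1983/270 ≈ 7.344 μg/mL.
Cmax,ss = C₀/(1 − f) ≈ 7.344/0.6989 ≈ 10.508 μg/mL.
Peak 10.5 μg/mL vs MTC 12 μg/mL: below toxic threshold.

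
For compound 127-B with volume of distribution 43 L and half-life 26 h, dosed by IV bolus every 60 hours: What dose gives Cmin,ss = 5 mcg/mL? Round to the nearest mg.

849 mg

τ/t½ = 60/26 ≈ 2.3077, so f = (1/2)^(60/26) ≈ 0.201983.
Cmin,ss = (D/Vd)·f/(1−f), so D = Cmin,ss·Vd·(1−f)/f.
D = 5 × 43 × (1−f)/f ≈ 5 × 43 × 3.95091 ≈ 849.45 mg.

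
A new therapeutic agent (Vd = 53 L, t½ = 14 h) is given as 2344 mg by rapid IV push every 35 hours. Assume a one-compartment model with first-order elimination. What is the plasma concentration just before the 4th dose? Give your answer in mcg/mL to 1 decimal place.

f = (1/2)^(τ/t½) = (1/2)^(35/14) ≈ 0.1768.
C₀ = D/Vd = 2344/53 ≈ 44.226 mcg/mL.
Before the 4th dose, 3 doses have been given. Superposition: Cmin = C₀·(f + f² + … + f^3).
≈ 44.226 × (0.1768 + 0.0313 + 0.0055) ≈ 44.226 × 0.2136 ≈ 9.447 mcg/mL.

9.4 mcg/mL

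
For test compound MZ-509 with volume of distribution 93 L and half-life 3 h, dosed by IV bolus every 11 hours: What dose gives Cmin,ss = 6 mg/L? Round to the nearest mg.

τ/t½ = 11/3 ≈ 3.6667, so f = (1/2)^(11/3) ≈ 0.078745.
Cmin,ss = (D/Vd)·f/(1−f), so D = Cmin,ss·Vd·(1−f)/f.
D = 6 × 93 × (1−f)/f ≈ 6 × 93 × 11.69922 ≈ 6528.16 mg.

6528 mg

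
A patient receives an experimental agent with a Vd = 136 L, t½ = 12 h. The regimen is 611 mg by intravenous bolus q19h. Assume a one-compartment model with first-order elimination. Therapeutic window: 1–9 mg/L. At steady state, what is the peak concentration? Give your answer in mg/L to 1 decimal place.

τ/t½ = 19/12 ≈ 1.5833, so fraction remaining f = (1/2)^(19/12) ≈ 0.3337.
At steady state, accumulation factor R = 1/(1 − e^(−kτ)) ≈ 1.5008.
Single-dose peak C₀ = D/Vd = 611/136 ≈ 4.493 mg/L.
Steady-state peak Cmax,ss = C₀·R ≈ 4.493 × 1.5008 ≈ 6.743 mg/L.
Peak 6.7 mg/L vs MTC 9 mg/L: below toxic threshold.

6.7 mg/L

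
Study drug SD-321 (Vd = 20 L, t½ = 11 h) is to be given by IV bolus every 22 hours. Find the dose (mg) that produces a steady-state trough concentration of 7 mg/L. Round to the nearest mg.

420 mg

τ/t½ = 22/11 ≈ 2, so f = (1/2)^(22/11) ≈ 0.250000.
Cmin,ss = (D/Vd)·f/(1−f), so D = Cmin,ss·Vd·(1−f)/f.
D = 7 × 20 × (1−f)/f ≈ 7 × 20 × 3.00000 ≈ 420.00 mg.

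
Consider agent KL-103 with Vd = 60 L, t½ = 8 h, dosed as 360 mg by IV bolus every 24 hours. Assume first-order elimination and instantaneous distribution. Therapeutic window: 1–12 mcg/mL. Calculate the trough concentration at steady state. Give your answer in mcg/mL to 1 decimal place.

The dosing interval is 3 half-lives, so f = 2^(−3) = 0.125.
At steady state, R = 1/(1 − 0.125) = 8/7.
Single-dose peak C₀ = D/Vd = 360/60 = 6 mcg/mL.
Steady-state peak Cmax,ss = C₀·R = 6 × 8/7 ≈ 6.857 mcg/mL.
Steady-state trough Cmin,ss = Cmax,ss·f ≈ 6.857 × 0.125 ≈ 0.857 mcg/mL.
Trough 0.9 mcg/mL vs MEC 1 mcg/mL: subtherapeutic.

0.9 mcg/mL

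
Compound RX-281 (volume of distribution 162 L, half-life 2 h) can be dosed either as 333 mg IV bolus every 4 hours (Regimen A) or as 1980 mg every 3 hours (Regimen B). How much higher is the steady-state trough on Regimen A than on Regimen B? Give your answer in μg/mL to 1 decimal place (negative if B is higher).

Regimen A: f = (1/2)^(4/2) ≈ 0.2500; Cmin,ss = (333/162)·f/(1−f) ≈ 0.685 μg/mL.
Regimen B: f = (1/2)^(3/2) ≈ 0.3536; Cmin,ss = (1980/162)·f/(1−f) ≈ 6.686 μg/mL.
Difference ≈ 0.685 − 6.686 ≈ -6.001 μg/mL.

-6.0 μg/mL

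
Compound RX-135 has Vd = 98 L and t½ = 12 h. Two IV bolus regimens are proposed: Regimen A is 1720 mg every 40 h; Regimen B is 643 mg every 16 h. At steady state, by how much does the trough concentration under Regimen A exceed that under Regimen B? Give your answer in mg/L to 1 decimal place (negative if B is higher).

-2.4 mg/L

Regimen A: f = (1/2)^(40/12) ≈ 0.0992; Cmin,ss = (1720/98)·f/(1−f) ≈ 1.933 mg/L.
Regimen B: f = (1/2)^(16/12) ≈ 0.3969; Cmin,ss = (643/98)·f/(1−f) ≈ 4.318 mg/L.
Difference ≈ 1.933 − 4.318 ≈ -2.385 mg/L.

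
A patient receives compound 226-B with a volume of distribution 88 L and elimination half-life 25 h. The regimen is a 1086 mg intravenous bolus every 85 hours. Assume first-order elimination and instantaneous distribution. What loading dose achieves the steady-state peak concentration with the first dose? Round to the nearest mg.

f = (1/2)^(85/25) ≈ 0.094732; accumulation ratio R = 1/(1−f) ≈ 1.10465.
Loading dose to hit Cmax,ss on first dose: D_load = D_maint·R ≈ 1086 × 1.10465 ≈ 1199.65 mg.

1200 mg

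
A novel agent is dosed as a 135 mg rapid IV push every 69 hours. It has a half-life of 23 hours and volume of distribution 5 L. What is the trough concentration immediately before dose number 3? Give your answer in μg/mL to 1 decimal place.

3.8 μg/mL

f = (1/2)^(τ/t½) = (1/2)^(69/23) ≈ 0.1250.
C₀ = D/Vd = 135/5 ≈ 27.000 μg/mL.
Before the 3rd dose, 2 doses have been given. Superposition: Cmin = C₀·(f + f²).
≈ 27.000 × (0.1250 + 0.0156) ≈ 27.000 × 0.1406 ≈ 3.796 μg/mL.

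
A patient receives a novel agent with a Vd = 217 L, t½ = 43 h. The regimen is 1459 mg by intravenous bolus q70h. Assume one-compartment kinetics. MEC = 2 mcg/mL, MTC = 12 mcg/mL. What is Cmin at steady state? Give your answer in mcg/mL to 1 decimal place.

τ/t½ = 70/43 ≈ 1.6279, so fraction remaining f = (1/2)^(70/43) ≈ 0.3236.
Single-dose peak C₀ = D/Vd = 1459/217 ≈ 6.724 mcg/mL.
Steady-state trough Cmin,ss = C₀·f/(1−f) ≈ 6.724 × 0.3236/0.6764 ≈ 3.217 mcg/mL.
Trough 3.2 mcg/mL vs MEC 2 mcg/mL: adequate.

3.2 mcg/mL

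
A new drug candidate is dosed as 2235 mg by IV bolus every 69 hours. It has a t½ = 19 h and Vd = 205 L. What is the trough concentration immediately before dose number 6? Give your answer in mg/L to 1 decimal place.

1.0 mg/L

f = (1/2)^(τ/t½) = (1/2)^(69/19) ≈ 0.0807.
C₀ = D/Vd = 2235/205 ≈ 10.902 mg/L.
Before the 6th dose, 5 doses have been given. Superposition: Cmin = C₀·(f + f² + … + f^5).
≈ 10.902 × (0.0807 + 0.0065 + 0.0005 + 0.0000 + 0.0000) ≈ 10.902 × 0.0877 ≈ 0.956 mg/L.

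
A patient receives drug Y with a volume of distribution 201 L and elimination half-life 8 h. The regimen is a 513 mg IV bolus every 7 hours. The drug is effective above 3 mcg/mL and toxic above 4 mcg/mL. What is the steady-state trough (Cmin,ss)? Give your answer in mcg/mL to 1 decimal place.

Over one 7-h interval, 7/8 ≈ 0.875 half-lives elapse, leaving f ≈ 0.5453 of each dose.
Accumulation ratio R = 1/(1 − f) ≈ 1/0.4547 ≈ 2.1993.
Single-dose peak C₀ = D/Vd = 513/201 ≈ 2.552 mcg/mL.
Cmax,ss = C₀/(1 − f) ≈ 2.552/0.4547 ≈ 5.612 mcg/mL.
Steady-state trough Cmin,ss = Cmax,ss·f ≈ 5.612 × 0.5453 ≈ 3.060 mcg/mL.
Trough 3.1 mcg/mL vs MEC 3 mcg/mL: adequate.

3.1 mcg/mL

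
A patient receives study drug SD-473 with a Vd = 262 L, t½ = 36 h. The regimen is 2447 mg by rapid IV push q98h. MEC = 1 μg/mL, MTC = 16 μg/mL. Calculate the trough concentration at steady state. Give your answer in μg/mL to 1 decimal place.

Over one 98-h interval, 98/36 ≈ 2.7222 half-lives elapse, leaving f ≈ 0.1515 of each dose.
Accumulation ratio R = 1/(1 − f) ≈ 1/0.8485 ≈ 1.1786.
Each bolus raises the concentration by D/Vd = 2447/262 ≈ 9.340 μg/mL.
Cmax,ss = C₀/(1 − f) ≈ 9.340/0.8485 ≈ 11.008 μg/mL.
One interval later, Cmin,ss = Cmax,ss·e^(−kτ) ≈ 11.008 × 0.1515 ≈ 1.668 μg/mL.
Trough 1.7 μg/mL vs MEC 1 μg/mL: adequate.

1.7 μg/mL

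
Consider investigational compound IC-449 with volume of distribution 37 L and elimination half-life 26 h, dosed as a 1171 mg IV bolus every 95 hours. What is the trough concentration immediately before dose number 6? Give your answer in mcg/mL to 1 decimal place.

f = (1/2)^(τ/t½) = (1/2)^(95/26) ≈ 0.0794.
C₀ = D/Vd = 1171/37 ≈ 31.649 mcg/mL.
Before the 6th dose, 5 doses have been given. Superposition: Cmin = C₀·(f + f² + … + f^5).
≈ 31.649 × (0.0794 + 0.0063 + 0.0005 + 0.0000 + 0.0000) ≈ 31.649 × 0.0862 ≈ 2.728 mcg/mL.

2.7 mcg/mL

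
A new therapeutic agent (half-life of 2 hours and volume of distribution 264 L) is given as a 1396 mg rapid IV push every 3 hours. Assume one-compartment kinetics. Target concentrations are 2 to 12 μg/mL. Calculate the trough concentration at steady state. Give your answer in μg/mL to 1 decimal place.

2.9 μg/mL

τ/t½ = 3/2 ≈ 1.5, so fraction remaining f = (1/2)^(3/2) ≈ 0.3536.
Accumulation ratio R = 1/(1 − f) ≈ 1/0.6464 ≈ 1.5470.
Each bolus raises the concentration by D/Vd = 1396/264 ≈ 5.288 μg/mL.
Cmax,ss = C₀/(1 − f) ≈ 5.288/0.6464 ≈ 8.181 μg/mL.
One interval later, Cmin,ss = Cmax,ss·e^(−kτ) ≈ 8.181 × 0.3536 ≈ 2.893 μg/mL.
Trough 2.9 μg/mL vs MEC 2 μg/mL: adequate.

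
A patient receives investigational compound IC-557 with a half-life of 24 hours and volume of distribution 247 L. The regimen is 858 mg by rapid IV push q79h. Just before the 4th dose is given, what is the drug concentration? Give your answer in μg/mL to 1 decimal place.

0.4 μg/mL

f = (1/2)^(τ/t½) = (1/2)^(79/24) ≈ 0.1021.
C₀ = D/Vd = 858/247 ≈ 3.474 μg/mL.
Before the 4th dose, 3 doses have been given. Superposition: Cmin = C₀·(f + f² + … + f^3).
≈ 3.474 × (0.1021 + 0.0104 + 0.0011) ≈ 3.474 × 0.1136 ≈ 0.395 μg/mL.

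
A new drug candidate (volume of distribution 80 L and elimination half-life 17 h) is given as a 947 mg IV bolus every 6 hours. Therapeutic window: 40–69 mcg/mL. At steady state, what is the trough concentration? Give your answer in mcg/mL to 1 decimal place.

τ/t½ = 6/17 ≈ 0.35294, so fraction remaining f = (1/2)^(6/17) ≈ 0.7830.
Accumulation ratio R = 1/(1 − f) ≈ 1/0.2170 ≈ 4.6083.
Each bolus raises the concentration by D/Vd = 947/80 ≈ 11.838 mcg/mL.
Steady-state peak Cmax,ss = C₀·R ≈ 11.838 × 4.6083 ≈ 54.553 mcg/mL.
One interval later, Cmin,ss = Cmax,ss·e^(−kτ) ≈ 54.553 × 0.7830 ≈ 42.715 mcg/mL.
Trough 42.7 mcg/mL vs MEC 40 mcg/mL: adequate.

42.7 mcg/mL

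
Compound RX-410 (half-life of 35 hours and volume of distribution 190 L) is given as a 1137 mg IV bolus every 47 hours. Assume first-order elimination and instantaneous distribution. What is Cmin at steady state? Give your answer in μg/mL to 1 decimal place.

3.9 μg/mL

τ/t½ = 47/35 ≈ 1.3429, so fraction remaining f = (1/2)^(47/35) ≈ 0.3942.
Single-dose peak C₀ = D/Vd = 1137/190 ≈ 5.984 μg/mL.
Steady-state trough Cmin,ss = C₀·f/(1−f) ≈ 5.984 × 0.3942/0.6058 ≈ 3.894 μg/mL.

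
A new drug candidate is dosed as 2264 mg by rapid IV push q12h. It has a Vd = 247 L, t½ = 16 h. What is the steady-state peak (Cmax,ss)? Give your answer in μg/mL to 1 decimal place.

τ/t½ = 12/16 ≈ 0.75, so fraction remaining f = (1/2)^(12/16) ≈ 0.5946.
Accumulation ratio R = 1/(1 − f) ≈ 1/0.4054 ≈ 2.4667.
Single-dose peak C₀ = D/Vd = 2264/247 ≈ 9.166 μg/mL.
Steady-state peak Cmax,ss = C₀·R ≈ 9.166 × 2.4667 ≈ 22.610 μg/mL.

22.6 μg/mL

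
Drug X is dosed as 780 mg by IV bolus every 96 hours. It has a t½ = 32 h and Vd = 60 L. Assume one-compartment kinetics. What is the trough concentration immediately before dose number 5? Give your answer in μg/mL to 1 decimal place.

f = (1/2)^(τ/t½) = (1/2)^(96/32) ≈ 0.1250.
C₀ = D/Vd = 780/60 ≈ 13.000 μg/mL.
Before the 5th dose, 4 doses have been given. Superposition: Cmin = C₀·(f + f² + … + f^4).
≈ 13.000 × (0.1250 + 0.0156 + 0.0020 + 0.0002) ≈ 13.000 × 0.1428 ≈ 1.856 μg/mL.

1.9 μg/mL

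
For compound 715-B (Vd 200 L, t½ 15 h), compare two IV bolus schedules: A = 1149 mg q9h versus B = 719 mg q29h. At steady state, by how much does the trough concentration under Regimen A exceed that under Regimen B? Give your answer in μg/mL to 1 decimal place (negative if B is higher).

9.9 μg/mL

Regimen A: f = (1/2)^(9/15) ≈ 0.6598; Cmin,ss = (1149/200)·f/(1−f) ≈ 11.142 μg/mL.
Regimen B: f = (1/2)^(29/15) ≈ 0.2618; Cmin,ss = (719/200)·f/(1−f) ≈ 1.275 μg/mL.
Difference ≈ 11.142 − 1.275 ≈ 9.867 μg/mL.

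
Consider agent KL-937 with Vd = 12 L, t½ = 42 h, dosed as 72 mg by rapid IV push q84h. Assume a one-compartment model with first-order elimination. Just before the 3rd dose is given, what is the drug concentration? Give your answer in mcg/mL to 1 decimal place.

f = (1/2)^(τ/t½) = (1/2)^(84/42) ≈ 0.2500.
C₀ = D/Vd = 72/12 ≈ 6.000 mcg/mL.
Before the 3rd dose, 2 doses have been given. Superposition: Cmin = C₀·(f + f²).
≈ 6.000 × (0.2500 + 0.0625) ≈ 6.000 × 0.3125 ≈ 1.875 mcg/mL.

1.9 mcg/mL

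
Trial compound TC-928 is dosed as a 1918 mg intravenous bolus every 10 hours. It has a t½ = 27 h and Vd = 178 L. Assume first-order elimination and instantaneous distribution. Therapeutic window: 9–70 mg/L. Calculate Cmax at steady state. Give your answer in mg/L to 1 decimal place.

Over one 10-h interval, 10/27 ≈ 0.37037 half-lives elapse, leaving f ≈ 0.7736 of each dose.
At steady state, accumulation factor R = 1/(1 − e^(−kτ)) ≈ 4.4170.
Each bolus raises the concentration by D/Vd = 1918/178 ≈ 10.775 mg/L.
Cmax,ss = C₀/(1 − f) ≈ 10.775/0.2264 ≈ 47.593 mg/L.
Peak 47.6 mg/L vs MTC 70 mg/L: below toxic threshold.

47.6 mg/L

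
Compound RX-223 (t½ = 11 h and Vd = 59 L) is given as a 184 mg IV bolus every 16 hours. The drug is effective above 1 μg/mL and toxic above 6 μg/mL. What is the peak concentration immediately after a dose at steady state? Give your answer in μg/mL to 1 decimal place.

k = ln2/t½ = ln2/11 ≈ 0.063013 h⁻¹; fraction remaining f = e^(−kτ) = e^(−0.063013×16) ≈ 0.3649.
Accumulation ratio R = 1/(1 − f) ≈ 1/0.6351 ≈ 1.5746.
Each bolus raises the concentration by D/Vd = 184/59 ≈ 3.119 μg/mL.
Steady-state peak Cmax,ss = C₀·R ≈ 3.119 × 1.5746 ≈ 4.911 μg/mL.
Peak 4.9 μg/mL vs MTC 6 μg/mL: below toxic threshold.

4.9 μg/mL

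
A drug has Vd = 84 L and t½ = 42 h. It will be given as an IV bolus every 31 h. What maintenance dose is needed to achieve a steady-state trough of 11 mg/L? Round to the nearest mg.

τ/t½ = 31/42 ≈ 0.7381, so f = (1/2)^(31/42) ≈ 0.599530.
Cmin,ss = (D/Vd)·f/(1−f), so D = Cmin,ss·Vd·(1−f)/f.
D = 11 × 84 × (1−f)/f ≈ 11 × 84 × 0.66797 ≈ 617.20 mg.

617 mg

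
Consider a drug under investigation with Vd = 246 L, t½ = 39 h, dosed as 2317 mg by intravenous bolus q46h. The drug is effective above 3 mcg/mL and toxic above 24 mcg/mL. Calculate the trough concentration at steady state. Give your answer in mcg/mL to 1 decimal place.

τ/t½ = 46/39 ≈ 1.1795, so fraction remaining f = (1/2)^(46/39) ≈ 0.4415.
Each bolus raises the concentration by D/Vd = 2317/246 ≈ 9.419 mcg/mL.
Steady-state trough Cmin,ss = C₀·f/(1−f) ≈ 9.419 × 0.4415/0.5585 ≈ 7.446 mcg/mL.
Trough 7.4 mcg/mL vs MEC 3 mcg/mL: adequate.

7.4 mcg/mL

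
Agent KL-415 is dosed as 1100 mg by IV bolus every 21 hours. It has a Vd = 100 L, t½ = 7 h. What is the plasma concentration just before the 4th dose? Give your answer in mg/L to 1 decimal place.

1.6 mg/L

f = (1/2)^(τ/t½) = (1/2)^(21/7) ≈ 0.1250.
C₀ = D/Vd = 1100/100 ≈ 11.000 mg/L.
Before the 4th dose, 3 doses have been given. Superposition: Cmin = C₀·(f + f² + … + f^3).
≈ 11.000 × (0.1250 + 0.0156 + 0.0020) ≈ 11.000 × 0.1426 ≈ 1.569 mg/L.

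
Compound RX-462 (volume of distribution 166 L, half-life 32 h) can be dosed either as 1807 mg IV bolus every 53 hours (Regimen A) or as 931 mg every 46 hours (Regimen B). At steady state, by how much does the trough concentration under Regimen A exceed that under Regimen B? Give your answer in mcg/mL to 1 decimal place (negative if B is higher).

Regimen A: f = (1/2)^(53/32) ≈ 0.3173; Cmin,ss = (1807/166)·f/(1−f) ≈ 5.059 mcg/mL.
Regimen B: f = (1/2)^(46/32) ≈ 0.3692; Cmin,ss = (931/166)·f/(1−f) ≈ 3.283 mcg/mL.
Difference ≈ 5.059 − 3.283 ≈ 1.776 mcg/mL.

1.8 mcg/mL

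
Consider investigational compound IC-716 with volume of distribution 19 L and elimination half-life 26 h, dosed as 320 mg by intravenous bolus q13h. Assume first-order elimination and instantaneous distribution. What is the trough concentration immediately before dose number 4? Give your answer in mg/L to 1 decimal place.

f = (1/2)^(τ/t½) = (1/2)^(13/26) ≈ 0.7071.
C₀ = D/Vd = 320/19 ≈ 16.842 mg/L.
Before the 4th dose, 3 doses have been given. Superposition: Cmin = C₀·(f + f² + … + f^3).
≈ 16.842 × (0.7071 + 0.5000 + 0.3535) ≈ 16.842 × 1.5606 ≈ 26.284 mg/L.

26.3 mg/L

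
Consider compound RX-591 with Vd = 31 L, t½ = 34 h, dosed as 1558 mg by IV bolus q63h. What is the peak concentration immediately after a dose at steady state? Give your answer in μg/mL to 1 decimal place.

k = ln2/t½ = ln2/34 ≈ 0.020387 h⁻¹; fraction remaining f = e^(−kτ) = e^(−0.020387×63) ≈ 0.2768.
Accumulation ratio R = 1/(1 − f) ≈ 1/0.7232 ≈ 1.3827.
Each bolus raises the concentration by D/Vd = 1558/31 ≈ 50.258 μg/mL.
Cmax,ss = C₀/(1 − f) ≈ 50.258/0.7232 ≈ 69.494 μg/mL.

69.5 μg/mL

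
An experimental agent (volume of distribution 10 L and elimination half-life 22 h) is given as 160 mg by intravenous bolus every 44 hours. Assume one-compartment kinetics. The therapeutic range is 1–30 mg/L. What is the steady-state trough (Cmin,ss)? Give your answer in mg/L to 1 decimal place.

τ = 44 h = 2 half-lives, so f = (1/2)^2 = 0.25.
Accumulation ratio R = 1/(1 − f) = 1/0.75 = 4/3.
Single-dose peak C₀ = D/Vd = 160/10 = 16 mg/L.
Steady-state peak Cmax,ss = C₀·R = 16 × 4/3 ≈ 21.333 mg/L.
Steady-state trough Cmin,ss = Cmax,ss·f ≈ 21.333 × 0.25 ≈ 5.333 mg/L.
Trough 5.3 mg/L vs MEC 1 mg/L: adequate.

5.3 mg/L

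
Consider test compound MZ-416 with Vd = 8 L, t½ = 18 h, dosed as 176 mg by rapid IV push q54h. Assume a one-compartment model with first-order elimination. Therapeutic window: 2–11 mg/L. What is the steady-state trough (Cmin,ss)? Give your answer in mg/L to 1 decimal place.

The dosing interval is 3 half-lives, so f = 2^(−3) = 0.125.
Accumulation ratio R = 1/(1 − f) = 1/0.875 = 8/7.
Single-dose peak C₀ = D/Vd = 176/8 = 22 mg/L.
Steady-state peak Cmax,ss = C₀·R = 22 × 8/7 ≈ 25.143 mg/L.
Steady-state trough Cmin,ss = Cmax,ss·f ≈ 25.143 × 0.125 ≈ 3.143 mg/L.
Trough 3.1 mg/L vs MEC 2 mg/L: adequate.

3.1 mg/L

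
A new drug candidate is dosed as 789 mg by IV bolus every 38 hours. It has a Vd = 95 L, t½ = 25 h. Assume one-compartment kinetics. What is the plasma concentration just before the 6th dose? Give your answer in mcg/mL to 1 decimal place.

4.4 mcg/mL

f = (1/2)^(τ/t½) = (1/2)^(38/25) ≈ 0.3487.
C₀ = D/Vd = 789/95 ≈ 8.305 mcg/mL.
Before the 6th dose, 5 doses have been given. Superposition: Cmin = C₀·(f + f² + … + f^5).
≈ 8.305 × (0.3487 + 0.1216 + 0.0424 + 0.0148 + 0.0052) ≈ 8.305 × 0.5327 ≈ 4.424 mcg/mL.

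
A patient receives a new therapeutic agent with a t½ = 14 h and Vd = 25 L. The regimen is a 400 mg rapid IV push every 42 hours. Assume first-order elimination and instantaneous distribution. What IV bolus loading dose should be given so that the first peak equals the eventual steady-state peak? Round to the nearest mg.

457 mg

f = (1/2)^(42/14) ≈ 0.125000; accumulation ratio R = 1/(1−f) ≈ 1.14286.
Loading dose to hit Cmax,ss on first dose: D_load = D_maint·R ≈ 400 × 1.14286 ≈ 457.14 mg.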